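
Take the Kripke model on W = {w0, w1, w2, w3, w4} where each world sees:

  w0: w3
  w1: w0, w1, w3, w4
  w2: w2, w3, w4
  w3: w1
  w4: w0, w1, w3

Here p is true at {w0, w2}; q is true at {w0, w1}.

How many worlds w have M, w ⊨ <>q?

3

w0: successors {w3}; q there: w3:F. ✗
w1: successors {w0, w1, w3, w4}; q there: w0:T, w1:T, w3:F, w4:F. ✓
w2: successors {w2, w3, w4}; q there: w2:F, w3:F, w4:F. ✗
w3: successors {w1}; q there: w1:T. ✓
w4: successors {w0, w1, w3}; q there: w0:T, w1:T, w3:F. ✓
Satisfying worlds: {w1, w3, w4}.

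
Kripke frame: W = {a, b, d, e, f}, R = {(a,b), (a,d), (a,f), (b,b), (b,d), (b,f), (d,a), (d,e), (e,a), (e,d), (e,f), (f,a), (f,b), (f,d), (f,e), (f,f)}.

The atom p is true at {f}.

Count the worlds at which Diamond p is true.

a: successors {b, d, f}; p there: b:F, d:F, f:T. ✓
b: successors {b, d, f}; p there: b:F, d:F, f:T. ✓
d: successors {a, e}; p there: a:F, e:F. ✗
e: successors {a, d, f}; p there: a:F, d:F, f:T. ✓
f: successors {a, b, d, e, f}; p there: a:F, b:F, d:F, e:F, f:T. ✓
Satisfying worlds: {a, b, e, f}.

4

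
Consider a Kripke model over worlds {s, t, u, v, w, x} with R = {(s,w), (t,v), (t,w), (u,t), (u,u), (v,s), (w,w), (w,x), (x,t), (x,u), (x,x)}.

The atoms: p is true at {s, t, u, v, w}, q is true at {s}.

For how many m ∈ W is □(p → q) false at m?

5

s: successors {w}; p → q there: w:F. ✗
t: successors {v, w}; p → q there: v:F, w:F. ✗
u: successors {t, u}; p → q there: t:F, u:F. ✗
v: successors {s}; p → q there: s:T. ✓
w: successors {w, x}; p → q there: w:F, x:T. ✗
x: successors {t, u, x}; p → q there: t:F, u:F, x:T. ✗
Satisfying worlds: {v}.
So □(p → q) fails at the other 5 worlds.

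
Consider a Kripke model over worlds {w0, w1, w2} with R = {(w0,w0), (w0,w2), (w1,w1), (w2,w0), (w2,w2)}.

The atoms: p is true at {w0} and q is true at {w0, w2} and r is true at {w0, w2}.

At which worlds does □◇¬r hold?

{w1}

w0: successors {w0, w2}; ◇¬r there: w0:F, w2:F. ✗
w1: successors {w1}; ◇¬r there: w1:T. ✓
w2: successors {w0, w2}; ◇¬r there: w0:F, w2:F. ✗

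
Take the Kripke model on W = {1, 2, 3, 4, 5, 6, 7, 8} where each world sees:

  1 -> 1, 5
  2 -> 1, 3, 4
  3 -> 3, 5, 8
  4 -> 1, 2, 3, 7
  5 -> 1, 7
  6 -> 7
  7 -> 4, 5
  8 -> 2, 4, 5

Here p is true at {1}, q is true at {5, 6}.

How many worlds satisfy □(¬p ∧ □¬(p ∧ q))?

1: successors {1, 5}; ¬p ∧ □¬(p ∧ q) there: 1:F, 5:T. ✗
2: successors {1, 3, 4}; ¬p ∧ □¬(p ∧ q) there: 1:F, 3:T, 4:T. ✗
3: successors {3, 5, 8}; ¬p ∧ □¬(p ∧ q) there: 3:T, 5:T, 8:T. ✓
4: successors {1, 2, 3, 7}; ¬p ∧ □¬(p ∧ q) there: 1:F, 2:T, 3:T, 7:T. ✗
5: successors {1, 7}; ¬p ∧ □¬(p ∧ q) there: 1:F, 7:T. ✗
6: successors {7}; ¬p ∧ □¬(p ∧ q) there: 7:T. ✓
7: successors {4, 5}; ¬p ∧ □¬(p ∧ q) there: 4:T, 5:T. ✓
8: successors {2, 4, 5}; ¬p ∧ □¬(p ∧ q) there: 2:T, 4:T, 5:T. ✓
Satisfying worlds: {3, 6, 7, 8}.

4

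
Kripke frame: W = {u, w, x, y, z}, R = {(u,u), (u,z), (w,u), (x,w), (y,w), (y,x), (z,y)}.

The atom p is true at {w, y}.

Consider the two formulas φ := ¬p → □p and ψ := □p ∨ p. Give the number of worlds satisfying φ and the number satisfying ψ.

For ¬p → □p:
u: ¬p is T, □p is F. ✗
w: ¬p is F, □p is F. ✓
x: ¬p is T, □p is T. ✓
y: ¬p is F, □p is F. ✓
z: ¬p is T, □p is T. ✓
— 4 worlds.
For □p ∨ p:
u: □p is F, p is F. ✗
w: □p is F, p is T. ✓
x: □p is T, p is F. ✓
y: □p is F, p is T. ✓
z: □p is T, p is F. ✓
— 4 worlds.

4 and 4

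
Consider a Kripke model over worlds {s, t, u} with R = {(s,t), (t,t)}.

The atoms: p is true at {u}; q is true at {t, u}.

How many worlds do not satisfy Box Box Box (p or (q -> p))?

2

s: successors {t}; Box Box (p or (q -> p)) there: t:F. ✗
t: successors {t}; Box Box (p or (q -> p)) there: t:F. ✗
u: no successors, so Box Box Box (p or (q -> p)) holds vacuously. ✓
Satisfying worlds: {u}.
So Box Box Box (p or (q -> p)) fails at the other 2 worlds.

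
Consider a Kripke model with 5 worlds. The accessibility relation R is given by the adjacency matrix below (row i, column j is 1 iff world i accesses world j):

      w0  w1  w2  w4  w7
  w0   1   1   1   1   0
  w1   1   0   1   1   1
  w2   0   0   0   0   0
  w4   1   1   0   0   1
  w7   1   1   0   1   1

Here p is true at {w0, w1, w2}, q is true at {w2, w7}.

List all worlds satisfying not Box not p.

w0: Box not p is F. ✓
w1: Box not p is F. ✓
w2: Box not p is T. ✗
w4: Box not p is F. ✓
w7: Box not p is F. ✓

{w0, w1, w4, w7}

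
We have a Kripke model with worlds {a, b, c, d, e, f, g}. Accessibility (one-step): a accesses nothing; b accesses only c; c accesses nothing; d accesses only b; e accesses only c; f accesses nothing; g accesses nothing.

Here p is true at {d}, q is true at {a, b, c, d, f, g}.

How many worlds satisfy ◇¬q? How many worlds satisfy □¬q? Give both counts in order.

0 and 4

For ◇¬q:
a: no successors, so ◇¬q fails. ✗
b: successors {c}; ¬q there: c:F. ✗
c: no successors, so ◇¬q fails. ✗
d: successors {b}; ¬q there: b:F. ✗
e: successors {c}; ¬q there: c:F. ✗
f: no successors, so ◇¬q fails. ✗
g: no successors, so ◇¬q fails. ✗
— 0 worlds.
For □¬q:
a: no successors, so □¬q holds vacuously. ✓
b: successors {c}; ¬q there: c:F. ✗
c: no successors, so □¬q holds vacuously. ✓
d: successors {b}; ¬q there: b:F. ✗
e: successors {c}; ¬q there: c:F. ✗
f: no successors, so □¬q holds vacuously. ✓
g: no successors, so □¬q holds vacuously. ✓
— 4 worlds.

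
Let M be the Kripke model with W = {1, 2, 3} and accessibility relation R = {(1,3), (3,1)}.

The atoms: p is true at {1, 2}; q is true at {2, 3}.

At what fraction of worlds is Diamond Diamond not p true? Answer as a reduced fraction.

1/3

1: successors {3}; Diamond not p there: 3:F. ✗
2: no successors, so Diamond Diamond not p fails. ✗
3: successors {1}; Diamond not p there: 1:T. ✓
That's 1 of 3 worlds, so 1/3.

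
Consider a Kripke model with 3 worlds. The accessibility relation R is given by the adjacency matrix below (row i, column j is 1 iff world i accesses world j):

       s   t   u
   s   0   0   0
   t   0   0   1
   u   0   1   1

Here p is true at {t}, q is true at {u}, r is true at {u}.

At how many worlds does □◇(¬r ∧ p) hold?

2

s: no successors, so □◇(¬r ∧ p) holds vacuously. ✓
t: successors {u}; ◇(¬r ∧ p) there: u:T. ✓
u: successors {t, u}; ◇(¬r ∧ p) there: t:F, u:T. ✗
Satisfying worlds: {s, t}.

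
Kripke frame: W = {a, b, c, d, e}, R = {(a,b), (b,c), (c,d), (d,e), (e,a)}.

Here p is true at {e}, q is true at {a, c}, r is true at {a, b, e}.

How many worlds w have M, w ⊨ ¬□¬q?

a: □¬q is T. ✗
b: □¬q is F. ✓
c: □¬q is T. ✗
d: □¬q is T. ✗
e: □¬q is F. ✓
Satisfying worlds: {b, e}.

2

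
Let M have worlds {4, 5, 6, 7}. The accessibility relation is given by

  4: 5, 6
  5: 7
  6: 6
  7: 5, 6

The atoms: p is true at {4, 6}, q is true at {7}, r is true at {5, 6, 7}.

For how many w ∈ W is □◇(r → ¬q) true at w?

4: successors {5, 6}; ◇(r → ¬q) there: 5:F, 6:T. ✗
5: successors {7}; ◇(r → ¬q) there: 7:T. ✓
6: successors {6}; ◇(r → ¬q) there: 6:T. ✓
7: successors {5, 6}; ◇(r → ¬q) there: 5:F, 6:T. ✗
Satisfying worlds: {5, 6}.

2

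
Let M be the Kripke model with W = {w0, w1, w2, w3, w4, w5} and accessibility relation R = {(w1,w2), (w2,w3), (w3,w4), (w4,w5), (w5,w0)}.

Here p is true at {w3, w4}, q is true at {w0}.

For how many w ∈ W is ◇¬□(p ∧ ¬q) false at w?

4

w0: no successors, so ◇¬□(p ∧ ¬q) fails. ✗
w1: successors {w2}; ¬□(p ∧ ¬q) there: w2:F. ✗
w2: successors {w3}; ¬□(p ∧ ¬q) there: w3:F. ✗
w3: successors {w4}; ¬□(p ∧ ¬q) there: w4:T. ✓
w4: successors {w5}; ¬□(p ∧ ¬q) there: w5:T. ✓
w5: successors {w0}; ¬□(p ∧ ¬q) there: w0:F. ✗
Satisfying worlds: {w3, w4}.
So ◇¬□(p ∧ ¬q) fails at the other 4 worlds.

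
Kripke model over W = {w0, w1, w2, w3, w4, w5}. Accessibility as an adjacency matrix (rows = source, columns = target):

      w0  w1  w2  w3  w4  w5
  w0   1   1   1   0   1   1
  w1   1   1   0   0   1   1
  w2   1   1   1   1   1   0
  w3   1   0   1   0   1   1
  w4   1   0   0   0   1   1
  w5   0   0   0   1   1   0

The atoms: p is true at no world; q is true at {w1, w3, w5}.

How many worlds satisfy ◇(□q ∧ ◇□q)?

w0: successors {w0, w1, w2, w4, w5}; □q ∧ ◇□q there: w0:F, w1:F, w2:F, w4:F, w5:F. ✗
w1: successors {w0, w1, w4, w5}; □q ∧ ◇□q there: w0:F, w1:F, w4:F, w5:F. ✗
w2: successors {w0, w1, w2, w3, w4}; □q ∧ ◇□q there: w0:F, w1:F, w2:F, w3:F, w4:F. ✗
w3: successors {w0, w2, w4, w5}; □q ∧ ◇□q there: w0:F, w2:F, w4:F, w5:F. ✗
w4: successors {w0, w4, w5}; □q ∧ ◇□q there: w0:F, w4:F, w5:F. ✗
w5: successors {w3, w4}; □q ∧ ◇□q there: w3:F, w4:F. ✗
Satisfying worlds: ∅.

0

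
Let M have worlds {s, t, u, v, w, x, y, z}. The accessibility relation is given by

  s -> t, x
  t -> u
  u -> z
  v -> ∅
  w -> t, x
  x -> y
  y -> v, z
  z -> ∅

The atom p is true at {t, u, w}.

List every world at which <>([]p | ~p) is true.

s: successors {t, x}; []p | ~p there: t:T, x:T. ✓
t: successors {u}; []p | ~p there: u:F. ✗
u: successors {z}; []p | ~p there: z:T. ✓
v: no successors, so <>([]p | ~p) fails. ✗
w: successors {t, x}; []p | ~p there: t:T, x:T. ✓
x: successors {y}; []p | ~p there: y:T. ✓
y: successors {v, z}; []p | ~p there: v:T, z:T. ✓
z: no successors, so <>([]p | ~p) fails. ✗

{s, u, w, x, y}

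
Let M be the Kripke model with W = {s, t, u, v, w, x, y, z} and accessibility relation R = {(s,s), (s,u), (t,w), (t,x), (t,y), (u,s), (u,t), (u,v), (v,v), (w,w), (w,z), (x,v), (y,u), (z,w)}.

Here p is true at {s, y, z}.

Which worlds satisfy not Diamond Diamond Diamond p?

{v, x}

s: Diamond Diamond Diamond p is T. ✗
t: Diamond Diamond Diamond p is T. ✗
u: Diamond Diamond Diamond p is T. ✗
v: Diamond Diamond Diamond p is F. ✓
w: Diamond Diamond Diamond p is T. ✗
x: Diamond Diamond Diamond p is F. ✓
y: Diamond Diamond Diamond p is T. ✗
z: Diamond Diamond Diamond p is T. ✗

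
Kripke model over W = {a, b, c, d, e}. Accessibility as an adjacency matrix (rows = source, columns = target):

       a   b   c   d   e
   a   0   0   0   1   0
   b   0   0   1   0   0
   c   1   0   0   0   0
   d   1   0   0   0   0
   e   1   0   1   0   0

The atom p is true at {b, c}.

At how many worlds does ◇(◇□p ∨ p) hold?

a: successors {d}; ◇□p ∨ p there: d:F. ✗
b: successors {c}; ◇□p ∨ p there: c:T. ✓
c: successors {a}; ◇□p ∨ p there: a:F. ✗
d: successors {a}; ◇□p ∨ p there: a:F. ✗
e: successors {a, c}; ◇□p ∨ p there: a:F, c:T. ✓
Satisfying worlds: {b, e}.

2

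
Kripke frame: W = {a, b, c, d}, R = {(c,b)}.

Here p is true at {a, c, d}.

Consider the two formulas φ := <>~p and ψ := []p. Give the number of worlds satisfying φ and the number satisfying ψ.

1 and 3

For <>~p:
a: no successors, so <>~p fails. ✗
b: no successors, so <>~p fails. ✗
c: successors {b}; ~p there: b:T. ✓
d: no successors, so <>~p fails. ✗
— 1 world.
For []p:
a: no successors, so []p holds vacuously. ✓
b: no successors, so []p holds vacuously. ✓
c: successors {b}; p there: b:F. ✗
d: no successors, so []p holds vacuously. ✓
— 3 worlds.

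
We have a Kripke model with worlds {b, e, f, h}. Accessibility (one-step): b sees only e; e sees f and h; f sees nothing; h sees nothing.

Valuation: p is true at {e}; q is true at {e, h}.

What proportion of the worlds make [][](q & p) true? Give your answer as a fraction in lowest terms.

b: successors {e}; [](q & p) there: e:F. ✗
e: successors {f, h}; [](q & p) there: f:T, h:T. ✓
f: no successors, so [][](q & p) holds vacuously. ✓
h: no successors, so [][](q & p) holds vacuously. ✓
That's 3 of 4 worlds, so 3/4.

3/4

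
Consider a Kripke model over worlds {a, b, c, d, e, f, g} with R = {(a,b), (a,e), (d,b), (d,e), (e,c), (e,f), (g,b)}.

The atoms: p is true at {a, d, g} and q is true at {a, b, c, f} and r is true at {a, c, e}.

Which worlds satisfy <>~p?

a: successors {b, e}; ~p there: b:T, e:T. ✓
b: no successors, so <>~p fails. ✗
c: no successors, so <>~p fails. ✗
d: successors {b, e}; ~p there: b:T, e:T. ✓
e: successors {c, f}; ~p there: c:T, f:T. ✓
f: no successors, so <>~p fails. ✗
g: successors {b}; ~p there: b:T. ✓

{a, d, e, g}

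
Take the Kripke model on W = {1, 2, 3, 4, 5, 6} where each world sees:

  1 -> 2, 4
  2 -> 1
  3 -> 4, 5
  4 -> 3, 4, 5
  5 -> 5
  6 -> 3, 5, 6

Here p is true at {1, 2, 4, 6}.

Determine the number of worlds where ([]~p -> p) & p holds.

4

1: []~p -> p is T, p is T. ✓
2: []~p -> p is T, p is T. ✓
3: []~p -> p is T, p is F. ✗
4: []~p -> p is T, p is T. ✓
5: []~p -> p is F, p is F. ✗
6: []~p -> p is T, p is T. ✓
Satisfying worlds: {1, 2, 4, 6}.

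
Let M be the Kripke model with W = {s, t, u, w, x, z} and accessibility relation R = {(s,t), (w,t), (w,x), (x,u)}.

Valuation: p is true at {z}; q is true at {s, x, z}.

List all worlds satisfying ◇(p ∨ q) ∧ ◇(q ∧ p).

∅

s: ◇(p ∨ q) is F, ◇(q ∧ p) is F. ✗
t: ◇(p ∨ q) is F, ◇(q ∧ p) is F. ✗
u: ◇(p ∨ q) is F, ◇(q ∧ p) is F. ✗
w: ◇(p ∨ q) is T, ◇(q ∧ p) is F. ✗
x: ◇(p ∨ q) is F, ◇(q ∧ p) is F. ✗
z: ◇(p ∨ q) is F, ◇(q ∧ p) is F. ✗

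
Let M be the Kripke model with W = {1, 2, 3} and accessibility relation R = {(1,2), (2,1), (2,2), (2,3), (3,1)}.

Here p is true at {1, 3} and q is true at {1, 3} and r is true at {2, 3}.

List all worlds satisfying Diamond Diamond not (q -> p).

1: successors {2}; Diamond not (q -> p) there: 2:F. ✗
2: successors {1, 2, 3}; Diamond not (q -> p) there: 1:F, 2:F, 3:F. ✗
3: successors {1}; Diamond not (q -> p) there: 1:F. ✗

∅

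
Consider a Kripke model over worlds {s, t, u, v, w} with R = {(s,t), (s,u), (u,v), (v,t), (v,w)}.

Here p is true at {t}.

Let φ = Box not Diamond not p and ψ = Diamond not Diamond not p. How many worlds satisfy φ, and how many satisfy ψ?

For Box not Diamond not p:
s: successors {t, u}; not Diamond not p there: t:T, u:F. ✗
t: no successors, so Box not Diamond not p holds vacuously. ✓
u: successors {v}; not Diamond not p there: v:F. ✗
v: successors {t, w}; not Diamond not p there: t:T, w:T. ✓
w: no successors, so Box not Diamond not p holds vacuously. ✓
— 3 worlds.
For Diamond not Diamond not p:
s: successors {t, u}; not Diamond not p there: t:T, u:F. ✓
t: no successors, so Diamond not Diamond not p fails. ✗
u: successors {v}; not Diamond not p there: v:F. ✗
v: successors {t, w}; not Diamond not p there: t:T, w:T. ✓
w: no successors, so Diamond not Diamond not p fails. ✗
— 2 worlds.

3 and 2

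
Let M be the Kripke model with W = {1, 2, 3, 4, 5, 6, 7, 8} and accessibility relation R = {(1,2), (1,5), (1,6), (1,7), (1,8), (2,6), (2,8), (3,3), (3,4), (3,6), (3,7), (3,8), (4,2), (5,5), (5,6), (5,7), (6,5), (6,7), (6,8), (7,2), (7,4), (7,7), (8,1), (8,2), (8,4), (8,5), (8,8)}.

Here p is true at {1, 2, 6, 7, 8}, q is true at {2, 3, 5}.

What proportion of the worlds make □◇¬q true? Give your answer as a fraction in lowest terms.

5/8

1: successors {2, 5, 6, 7, 8}; ◇¬q there: 2:T, 5:T, 6:T, 7:T, 8:T. ✓
2: successors {6, 8}; ◇¬q there: 6:T, 8:T. ✓
3: successors {3, 4, 6, 7, 8}; ◇¬q there: 3:T, 4:F, 6:T, 7:T, 8:T. ✗
4: successors {2}; ◇¬q there: 2:T. ✓
5: successors {5, 6, 7}; ◇¬q there: 5:T, 6:T, 7:T. ✓
6: successors {5, 7, 8}; ◇¬q there: 5:T, 7:T, 8:T. ✓
7: successors {2, 4, 7}; ◇¬q there: 2:T, 4:F, 7:T. ✗
8: successors {1, 2, 4, 5, 8}; ◇¬q there: 1:T, 2:T, 4:F, 5:T, 8:T. ✗
That's 5 of 8 worlds, so 5/8.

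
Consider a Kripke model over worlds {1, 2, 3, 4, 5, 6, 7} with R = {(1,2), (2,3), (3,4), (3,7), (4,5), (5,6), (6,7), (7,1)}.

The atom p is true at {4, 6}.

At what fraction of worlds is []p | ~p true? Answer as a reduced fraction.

1: []p is F, ~p is T. ✓
2: []p is F, ~p is T. ✓
3: []p is F, ~p is T. ✓
4: []p is F, ~p is F. ✗
5: []p is T, ~p is T. ✓
6: []p is F, ~p is F. ✗
7: []p is F, ~p is T. ✓
That's 5 of 7 worlds, so 5/7.

5/7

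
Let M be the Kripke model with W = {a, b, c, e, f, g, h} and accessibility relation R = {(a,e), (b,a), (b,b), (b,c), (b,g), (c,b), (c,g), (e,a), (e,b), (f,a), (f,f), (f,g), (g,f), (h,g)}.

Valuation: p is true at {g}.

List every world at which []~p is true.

{a, e, g}

a: successors {e}; ~p there: e:T. ✓
b: successors {a, b, c, g}; ~p there: a:T, b:T, c:T, g:F. ✗
c: successors {b, g}; ~p there: b:T, g:F. ✗
e: successors {a, b}; ~p there: a:T, b:T. ✓
f: successors {a, f, g}; ~p there: a:T, f:T, g:F. ✗
g: successors {f}; ~p there: f:T. ✓
h: successors {g}; ~p there: g:F. ✗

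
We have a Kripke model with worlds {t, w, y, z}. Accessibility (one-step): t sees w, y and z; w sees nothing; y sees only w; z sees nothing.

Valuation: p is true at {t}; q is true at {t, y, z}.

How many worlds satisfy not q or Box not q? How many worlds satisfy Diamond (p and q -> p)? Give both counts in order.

3 and 2

For not q or Box not q:
t: not q is F, Box not q is F. ✗
w: not q is T, Box not q is T. ✓
y: not q is F, Box not q is T. ✓
z: not q is F, Box not q is T. ✓
— 3 worlds.
For Diamond (p and q -> p):
t: successors {w, y, z}; p and q -> p there: w:T, y:T, z:T. ✓
w: no successors, so Diamond (p and q -> p) fails. ✗
y: successors {w}; p and q -> p there: w:T. ✓
z: no successors, so Diamond (p and q -> p) fails. ✗
— 2 worlds.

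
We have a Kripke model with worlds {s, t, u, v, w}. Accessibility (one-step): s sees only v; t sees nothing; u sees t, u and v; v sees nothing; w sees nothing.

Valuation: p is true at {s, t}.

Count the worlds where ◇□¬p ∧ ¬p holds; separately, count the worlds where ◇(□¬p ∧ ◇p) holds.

For ◇□¬p ∧ ¬p:
s: ◇□¬p is T, ¬p is F. ✗
t: ◇□¬p is F, ¬p is F. ✗
u: ◇□¬p is T, ¬p is T. ✓
v: ◇□¬p is F, ¬p is T. ✗
w: ◇□¬p is F, ¬p is T. ✗
— 1 world.
For ◇(□¬p ∧ ◇p):
s: successors {v}; □¬p ∧ ◇p there: v:F. ✗
t: no successors, so ◇(□¬p ∧ ◇p) fails. ✗
u: successors {t, u, v}; □¬p ∧ ◇p there: t:F, u:F, v:F. ✗
v: no successors, so ◇(□¬p ∧ ◇p) fails. ✗
w: no successors, so ◇(□¬p ∧ ◇p) fails. ✗
— 0 worlds.

1 and 0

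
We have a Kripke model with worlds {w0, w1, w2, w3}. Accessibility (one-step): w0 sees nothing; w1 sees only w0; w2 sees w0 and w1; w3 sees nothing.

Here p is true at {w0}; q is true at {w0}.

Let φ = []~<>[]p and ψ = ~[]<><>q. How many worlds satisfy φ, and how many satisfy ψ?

3 and 2

For []~<>[]p:
w0: no successors, so []~<>[]p holds vacuously. ✓
w1: successors {w0}; ~<>[]p there: w0:T. ✓
w2: successors {w0, w1}; ~<>[]p there: w0:T, w1:F. ✗
w3: no successors, so []~<>[]p holds vacuously. ✓
— 3 worlds.
For ~[]<><>q:
w0: []<><>q is T. ✗
w1: []<><>q is F. ✓
w2: []<><>q is F. ✓
w3: []<><>q is T. ✗
— 2 worlds.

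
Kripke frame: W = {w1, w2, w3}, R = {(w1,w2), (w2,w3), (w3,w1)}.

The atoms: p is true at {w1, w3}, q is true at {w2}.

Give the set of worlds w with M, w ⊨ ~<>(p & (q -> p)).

{w1}

w1: <>(p & (q -> p)) is F. ✓
w2: <>(p & (q -> p)) is T. ✗
w3: <>(p & (q -> p)) is T. ✗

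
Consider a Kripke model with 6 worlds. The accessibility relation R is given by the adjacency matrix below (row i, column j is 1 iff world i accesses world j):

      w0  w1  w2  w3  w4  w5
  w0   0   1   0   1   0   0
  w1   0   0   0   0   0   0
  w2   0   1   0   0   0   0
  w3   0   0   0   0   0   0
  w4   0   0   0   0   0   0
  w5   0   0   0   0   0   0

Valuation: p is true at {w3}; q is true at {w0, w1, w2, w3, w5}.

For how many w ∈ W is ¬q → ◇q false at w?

w0: ¬q is F, ◇q is T. ✓
w1: ¬q is F, ◇q is F. ✓
w2: ¬q is F, ◇q is T. ✓
w3: ¬q is F, ◇q is F. ✓
w4: ¬q is T, ◇q is F. ✗
w5: ¬q is F, ◇q is F. ✓
Satisfying worlds: {w0, w1, w2, w3, w5}.
So ¬q → ◇q fails at the other 1 world.

1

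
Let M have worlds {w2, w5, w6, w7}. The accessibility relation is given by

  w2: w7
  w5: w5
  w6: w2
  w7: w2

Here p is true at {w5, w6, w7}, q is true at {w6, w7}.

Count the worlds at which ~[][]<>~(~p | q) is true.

w2: [][]<>~(~p | q) is F. ✓
w5: [][]<>~(~p | q) is T. ✗
w6: [][]<>~(~p | q) is F. ✓
w7: [][]<>~(~p | q) is F. ✓
Satisfying worlds: {w2, w6, w7}.

3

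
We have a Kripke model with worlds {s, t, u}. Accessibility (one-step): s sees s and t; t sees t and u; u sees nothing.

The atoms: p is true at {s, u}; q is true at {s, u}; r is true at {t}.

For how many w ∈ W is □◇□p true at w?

1

s: successors {s, t}; ◇□p there: s:F, t:T. ✗
t: successors {t, u}; ◇□p there: t:T, u:F. ✗
u: no successors, so □◇□p holds vacuously. ✓
Satisfying worlds: {u}.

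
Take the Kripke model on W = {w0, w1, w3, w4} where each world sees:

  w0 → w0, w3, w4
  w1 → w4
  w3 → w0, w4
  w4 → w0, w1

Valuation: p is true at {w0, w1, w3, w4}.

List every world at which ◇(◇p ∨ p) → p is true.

w0: ◇(◇p ∨ p) is T, p is T. ✓
w1: ◇(◇p ∨ p) is T, p is T. ✓
w3: ◇(◇p ∨ p) is T, p is T. ✓
w4: ◇(◇p ∨ p) is T, p is T. ✓

{w0, w1, w3, w4}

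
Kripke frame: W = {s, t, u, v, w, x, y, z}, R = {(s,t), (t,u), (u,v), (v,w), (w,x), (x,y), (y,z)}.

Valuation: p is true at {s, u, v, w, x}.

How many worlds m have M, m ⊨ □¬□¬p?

5

s: successors {t}; ¬□¬p there: t:T. ✓
t: successors {u}; ¬□¬p there: u:T. ✓
u: successors {v}; ¬□¬p there: v:T. ✓
v: successors {w}; ¬□¬p there: w:T. ✓
w: successors {x}; ¬□¬p there: x:F. ✗
x: successors {y}; ¬□¬p there: y:F. ✗
y: successors {z}; ¬□¬p there: z:F. ✗
z: no successors, so □¬□¬p holds vacuously. ✓
Satisfying worlds: {s, t, u, v, z}.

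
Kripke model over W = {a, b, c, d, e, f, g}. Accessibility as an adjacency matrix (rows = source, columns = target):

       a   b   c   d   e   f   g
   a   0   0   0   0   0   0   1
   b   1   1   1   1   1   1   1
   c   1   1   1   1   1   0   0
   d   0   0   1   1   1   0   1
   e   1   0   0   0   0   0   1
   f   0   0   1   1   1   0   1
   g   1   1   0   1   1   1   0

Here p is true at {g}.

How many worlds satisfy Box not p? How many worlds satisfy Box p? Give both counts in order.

2 and 1

For Box not p:
a: successors {g}; not p there: g:F. ✗
b: successors {a, b, c, d, e, f, g}; not p there: a:T, b:T, c:T, d:T, e:T, f:T, g:F. ✗
c: successors {a, b, c, d, e}; not p there: a:T, b:T, c:T, d:T, e:T. ✓
d: successors {c, d, e, g}; not p there: c:T, d:T, e:T, g:F. ✗
e: successors {a, g}; not p there: a:T, g:F. ✗
f: successors {c, d, e, g}; not p there: c:T, d:T, e:T, g:F. ✗
g: successors {a, b, d, e, f}; not p there: a:T, b:T, d:T, e:T, f:T. ✓
— 2 worlds.
For Box p:
a: successors {g}; p there: g:T. ✓
b: successors {a, b, c, d, e, f, g}; p there: a:F, b:F, c:F, d:F, e:F, f:F, g:T. ✗
c: successors {a, b, c, d, e}; p there: a:F, b:F, c:F, d:F, e:F. ✗
d: successors {c, d, e, g}; p there: c:F, d:F, e:F, g:T. ✗
e: successors {a, g}; p there: a:F, g:T. ✗
f: successors {c, d, e, g}; p there: c:F, d:F, e:F, g:T. ✗
g: successors {a, b, d, e, f}; p there: a:F, b:F, d:F, e:F, f:F. ✗
— 1 world.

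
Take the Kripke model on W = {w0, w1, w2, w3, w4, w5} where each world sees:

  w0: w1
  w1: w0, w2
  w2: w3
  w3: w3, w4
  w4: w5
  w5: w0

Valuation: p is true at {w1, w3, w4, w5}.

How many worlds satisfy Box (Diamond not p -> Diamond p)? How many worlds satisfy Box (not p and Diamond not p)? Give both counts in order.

For Box (Diamond not p -> Diamond p):
w0: successors {w1}; Diamond not p -> Diamond p there: w1:F. ✗
w1: successors {w0, w2}; Diamond not p -> Diamond p there: w0:T, w2:T. ✓
w2: successors {w3}; Diamond not p -> Diamond p there: w3:T. ✓
w3: successors {w3, w4}; Diamond not p -> Diamond p there: w3:T, w4:T. ✓
w4: successors {w5}; Diamond not p -> Diamond p there: w5:F. ✗
w5: successors {w0}; Diamond not p -> Diamond p there: w0:T. ✓
— 4 worlds.
For Box (not p and Diamond not p):
w0: successors {w1}; not p and Diamond not p there: w1:F. ✗
w1: successors {w0, w2}; not p and Diamond not p there: w0:F, w2:F. ✗
w2: successors {w3}; not p and Diamond not p there: w3:F. ✗
w3: successors {w3, w4}; not p and Diamond not p there: w3:F, w4:F. ✗
w4: successors {w5}; not p and Diamond not p there: w5:F. ✗
w5: successors {w0}; not p and Diamond not p there: w0:F. ✗
— 0 worlds.

4 and 0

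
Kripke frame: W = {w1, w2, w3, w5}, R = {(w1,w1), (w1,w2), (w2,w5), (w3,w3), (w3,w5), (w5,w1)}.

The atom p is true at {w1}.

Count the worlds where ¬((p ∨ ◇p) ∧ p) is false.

w1: (p ∨ ◇p) ∧ p is T. ✗
w2: (p ∨ ◇p) ∧ p is F. ✓
w3: (p ∨ ◇p) ∧ p is F. ✓
w5: (p ∨ ◇p) ∧ p is F. ✓
Satisfying worlds: {w2, w3, w5}.
So ¬((p ∨ ◇p) ∧ p) fails at the other 1 world.

1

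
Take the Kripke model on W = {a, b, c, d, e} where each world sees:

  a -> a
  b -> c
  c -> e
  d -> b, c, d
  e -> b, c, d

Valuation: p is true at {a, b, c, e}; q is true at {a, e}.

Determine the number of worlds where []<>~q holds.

1

a: successors {a}; <>~q there: a:F. ✗
b: successors {c}; <>~q there: c:F. ✗
c: successors {e}; <>~q there: e:T. ✓
d: successors {b, c, d}; <>~q there: b:T, c:F, d:T. ✗
e: successors {b, c, d}; <>~q there: b:T, c:F, d:T. ✗
Satisfying worlds: {c}.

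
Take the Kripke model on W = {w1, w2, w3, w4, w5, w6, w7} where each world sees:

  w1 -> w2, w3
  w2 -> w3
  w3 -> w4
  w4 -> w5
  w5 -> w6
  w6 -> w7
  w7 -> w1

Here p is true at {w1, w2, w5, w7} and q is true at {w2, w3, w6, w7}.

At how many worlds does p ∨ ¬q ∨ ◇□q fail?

w1: p ∨ ¬q is T, ◇□q is T. ✓
w2: p ∨ ¬q is T, ◇□q is F. ✓
w3: p ∨ ¬q is F, ◇□q is F. ✗
w4: p ∨ ¬q is T, ◇□q is T. ✓
w5: p ∨ ¬q is T, ◇□q is T. ✓
w6: p ∨ ¬q is F, ◇□q is F. ✗
w7: p ∨ ¬q is T, ◇□q is T. ✓
Satisfying worlds: {w1, w2, w4, w5, w7}.
So p ∨ ¬q ∨ ◇□q fails at the other 2 worlds.

2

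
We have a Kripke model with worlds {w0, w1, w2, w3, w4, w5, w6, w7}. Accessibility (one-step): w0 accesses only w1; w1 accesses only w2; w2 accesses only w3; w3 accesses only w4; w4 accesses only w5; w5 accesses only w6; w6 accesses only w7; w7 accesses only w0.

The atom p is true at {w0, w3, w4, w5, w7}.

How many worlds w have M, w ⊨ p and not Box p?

2

w0: p is T, not Box p is T. ✓
w1: p is F, not Box p is T. ✗
w2: p is F, not Box p is F. ✗
w3: p is T, not Box p is F. ✗
w4: p is T, not Box p is F. ✗
w5: p is T, not Box p is T. ✓
w6: p is F, not Box p is F. ✗
w7: p is T, not Box p is F. ✗
Satisfying worlds: {w0, w5}.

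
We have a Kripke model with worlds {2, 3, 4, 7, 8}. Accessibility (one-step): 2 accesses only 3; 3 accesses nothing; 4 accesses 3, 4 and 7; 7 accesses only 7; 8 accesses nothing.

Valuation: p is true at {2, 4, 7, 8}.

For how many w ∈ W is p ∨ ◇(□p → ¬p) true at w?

2: p is T, ◇(□p → ¬p) is T. ✓
3: p is F, ◇(□p → ¬p) is F. ✗
4: p is T, ◇(□p → ¬p) is T. ✓
7: p is T, ◇(□p → ¬p) is F. ✓
8: p is T, ◇(□p → ¬p) is F. ✓
Satisfying worlds: {2, 4, 7, 8}.

4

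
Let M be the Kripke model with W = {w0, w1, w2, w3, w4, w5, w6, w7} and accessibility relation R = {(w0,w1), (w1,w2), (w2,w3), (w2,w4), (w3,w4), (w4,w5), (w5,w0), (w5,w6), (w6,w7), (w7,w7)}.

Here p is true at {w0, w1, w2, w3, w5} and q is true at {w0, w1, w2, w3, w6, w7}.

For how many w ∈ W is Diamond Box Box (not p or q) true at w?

7

w0: successors {w1}; Box Box (not p or q) there: w1:T. ✓
w1: successors {w2}; Box Box (not p or q) there: w2:F. ✗
w2: successors {w3, w4}; Box Box (not p or q) there: w3:F, w4:T. ✓
w3: successors {w4}; Box Box (not p or q) there: w4:T. ✓
w4: successors {w5}; Box Box (not p or q) there: w5:T. ✓
w5: successors {w0, w6}; Box Box (not p or q) there: w0:T, w6:T. ✓
w6: successors {w7}; Box Box (not p or q) there: w7:T. ✓
w7: successors {w7}; Box Box (not p or q) there: w7:T. ✓
Satisfying worlds: {w0, w2, w3, w4, w5, w6, w7}.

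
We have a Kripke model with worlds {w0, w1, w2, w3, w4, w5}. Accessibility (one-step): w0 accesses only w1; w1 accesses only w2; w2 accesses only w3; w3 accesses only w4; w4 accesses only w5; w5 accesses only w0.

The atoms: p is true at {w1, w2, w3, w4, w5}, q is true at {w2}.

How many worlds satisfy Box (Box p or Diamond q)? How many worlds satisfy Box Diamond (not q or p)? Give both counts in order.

5 and 6

For Box (Box p or Diamond q):
w0: successors {w1}; Box p or Diamond q there: w1:T. ✓
w1: successors {w2}; Box p or Diamond q there: w2:T. ✓
w2: successors {w3}; Box p or Diamond q there: w3:T. ✓
w3: successors {w4}; Box p or Diamond q there: w4:T. ✓
w4: successors {w5}; Box p or Diamond q there: w5:F. ✗
w5: successors {w0}; Box p or Diamond q there: w0:T. ✓
— 5 worlds.
For Box Diamond (not q or p):
w0: successors {w1}; Diamond (not q or p) there: w1:T. ✓
w1: successors {w2}; Diamond (not q or p) there: w2:T. ✓
w2: successors {w3}; Diamond (not q or p) there: w3:T. ✓
w3: successors {w4}; Diamond (not q or p) there: w4:T. ✓
w4: successors {w5}; Diamond (not q or p) there: w5:T. ✓
w5: successors {w0}; Diamond (not q or p) there: w0:T. ✓
— 6 worlds.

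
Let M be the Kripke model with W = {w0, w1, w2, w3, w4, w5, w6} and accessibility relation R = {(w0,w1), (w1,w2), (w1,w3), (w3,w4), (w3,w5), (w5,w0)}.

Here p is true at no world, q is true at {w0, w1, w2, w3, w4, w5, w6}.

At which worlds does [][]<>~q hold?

w0: successors {w1}; []<>~q there: w1:F. ✗
w1: successors {w2, w3}; []<>~q there: w2:T, w3:F. ✗
w2: no successors, so [][]<>~q holds vacuously. ✓
w3: successors {w4, w5}; []<>~q there: w4:T, w5:F. ✗
w4: no successors, so [][]<>~q holds vacuously. ✓
w5: successors {w0}; []<>~q there: w0:F. ✗
w6: no successors, so [][]<>~q holds vacuously. ✓

{w2, w4, w6}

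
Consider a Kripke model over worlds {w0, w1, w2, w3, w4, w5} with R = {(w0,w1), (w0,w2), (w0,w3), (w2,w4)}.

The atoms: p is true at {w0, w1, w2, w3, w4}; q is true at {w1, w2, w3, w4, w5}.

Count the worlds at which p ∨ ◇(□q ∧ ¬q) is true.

5

w0: p is T, ◇(□q ∧ ¬q) is F. ✓
w1: p is T, ◇(□q ∧ ¬q) is F. ✓
w2: p is T, ◇(□q ∧ ¬q) is F. ✓
w3: p is T, ◇(□q ∧ ¬q) is F. ✓
w4: p is T, ◇(□q ∧ ¬q) is F. ✓
w5: p is F, ◇(□q ∧ ¬q) is F. ✗
Satisfying worlds: {w0, w1, w2, w3, w4}.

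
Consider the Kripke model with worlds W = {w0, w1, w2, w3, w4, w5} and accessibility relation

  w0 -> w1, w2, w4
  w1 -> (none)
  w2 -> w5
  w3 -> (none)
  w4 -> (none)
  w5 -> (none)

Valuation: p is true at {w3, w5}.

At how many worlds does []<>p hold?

4

w0: successors {w1, w2, w4}; <>p there: w1:F, w2:T, w4:F. ✗
w1: no successors, so []<>p holds vacuously. ✓
w2: successors {w5}; <>p there: w5:F. ✗
w3: no successors, so []<>p holds vacuously. ✓
w4: no successors, so []<>p holds vacuously. ✓
w5: no successors, so []<>p holds vacuously. ✓
Satisfying worlds: {w1, w3, w4, w5}.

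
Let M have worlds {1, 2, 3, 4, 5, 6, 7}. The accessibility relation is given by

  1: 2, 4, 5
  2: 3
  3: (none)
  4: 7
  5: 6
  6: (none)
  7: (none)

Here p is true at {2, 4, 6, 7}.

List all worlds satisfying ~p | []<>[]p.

{1, 3, 5, 6, 7}

1: ~p is T, []<>[]p is T. ✓
2: ~p is F, []<>[]p is F. ✗
3: ~p is T, []<>[]p is T. ✓
4: ~p is F, []<>[]p is F. ✗
5: ~p is T, []<>[]p is F. ✓
6: ~p is F, []<>[]p is T. ✓
7: ~p is F, []<>[]p is T. ✓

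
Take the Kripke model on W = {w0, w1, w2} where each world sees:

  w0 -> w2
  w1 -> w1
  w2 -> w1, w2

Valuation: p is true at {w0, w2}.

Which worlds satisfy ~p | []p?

w0: ~p is F, []p is T. ✓
w1: ~p is T, []p is F. ✓
w2: ~p is F, []p is F. ✗

{w0, w1}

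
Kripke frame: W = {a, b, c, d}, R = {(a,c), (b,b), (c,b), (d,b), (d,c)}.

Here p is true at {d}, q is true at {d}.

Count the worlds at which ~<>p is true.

a: <>p is F. ✓
b: <>p is F. ✓
c: <>p is F. ✓
d: <>p is F. ✓
Satisfying worlds: {a, b, c, d}.

4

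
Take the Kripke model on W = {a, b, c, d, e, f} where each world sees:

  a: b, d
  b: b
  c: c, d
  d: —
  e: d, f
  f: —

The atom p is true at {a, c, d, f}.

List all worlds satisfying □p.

{c, d, e, f}

a: successors {b, d}; p there: b:F, d:T. ✗
b: successors {b}; p there: b:F. ✗
c: successors {c, d}; p there: c:T, d:T. ✓
d: no successors, so □p holds vacuously. ✓
e: successors {d, f}; p there: d:T, f:T. ✓
f: no successors, so □p holds vacuously. ✓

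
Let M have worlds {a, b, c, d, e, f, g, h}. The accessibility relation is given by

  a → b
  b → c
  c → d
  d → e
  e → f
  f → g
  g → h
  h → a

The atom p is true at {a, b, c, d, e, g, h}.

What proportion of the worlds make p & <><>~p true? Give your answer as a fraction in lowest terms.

a: p is T, <><>~p is F. ✗
b: p is T, <><>~p is F. ✗
c: p is T, <><>~p is F. ✗
d: p is T, <><>~p is T. ✓
e: p is T, <><>~p is F. ✗
f: p is F, <><>~p is F. ✗
g: p is T, <><>~p is F. ✗
h: p is T, <><>~p is F. ✗
That's 1 of 8 worlds, so 1/8.

1/8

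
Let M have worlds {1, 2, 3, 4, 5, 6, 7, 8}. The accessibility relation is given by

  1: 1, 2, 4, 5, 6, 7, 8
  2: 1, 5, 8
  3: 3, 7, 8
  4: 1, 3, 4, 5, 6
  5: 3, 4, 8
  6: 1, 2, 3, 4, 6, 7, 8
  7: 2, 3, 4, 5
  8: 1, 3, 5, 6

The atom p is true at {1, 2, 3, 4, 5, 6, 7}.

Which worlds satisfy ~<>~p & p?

{4, 7}

1: ~<>~p is F, p is T. ✗
2: ~<>~p is F, p is T. ✗
3: ~<>~p is F, p is T. ✗
4: ~<>~p is T, p is T. ✓
5: ~<>~p is F, p is T. ✗
6: ~<>~p is F, p is T. ✗
7: ~<>~p is T, p is T. ✓
8: ~<>~p is T, p is F. ✗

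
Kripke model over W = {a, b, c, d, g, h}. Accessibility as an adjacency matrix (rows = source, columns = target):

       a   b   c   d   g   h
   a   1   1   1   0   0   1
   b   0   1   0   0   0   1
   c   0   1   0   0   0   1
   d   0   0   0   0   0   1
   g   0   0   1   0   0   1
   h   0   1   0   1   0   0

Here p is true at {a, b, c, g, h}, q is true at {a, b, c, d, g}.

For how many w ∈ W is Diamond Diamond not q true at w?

5

a: successors {a, b, c, h}; Diamond not q there: a:T, b:T, c:T, h:F. ✓
b: successors {b, h}; Diamond not q there: b:T, h:F. ✓
c: successors {b, h}; Diamond not q there: b:T, h:F. ✓
d: successors {h}; Diamond not q there: h:F. ✗
g: successors {c, h}; Diamond not q there: c:T, h:F. ✓
h: successors {b, d}; Diamond not q there: b:T, d:T. ✓
Satisfying worlds: {a, b, c, g, h}.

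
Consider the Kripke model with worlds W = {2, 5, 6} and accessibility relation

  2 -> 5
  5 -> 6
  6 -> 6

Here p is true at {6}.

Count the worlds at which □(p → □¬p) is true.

1

2: successors {5}; p → □¬p there: 5:T. ✓
5: successors {6}; p → □¬p there: 6:F. ✗
6: successors {6}; p → □¬p there: 6:F. ✗
Satisfying worlds: {2}.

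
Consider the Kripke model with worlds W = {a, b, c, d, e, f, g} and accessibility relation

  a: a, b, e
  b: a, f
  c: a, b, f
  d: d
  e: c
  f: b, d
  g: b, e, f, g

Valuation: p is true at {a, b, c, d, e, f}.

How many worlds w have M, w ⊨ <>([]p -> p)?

7

a: successors {a, b, e}; []p -> p there: a:T, b:T, e:T. ✓
b: successors {a, f}; []p -> p there: a:T, f:T. ✓
c: successors {a, b, f}; []p -> p there: a:T, b:T, f:T. ✓
d: successors {d}; []p -> p there: d:T. ✓
e: successors {c}; []p -> p there: c:T. ✓
f: successors {b, d}; []p -> p there: b:T, d:T. ✓
g: successors {b, e, f, g}; []p -> p there: b:T, e:T, f:T, g:T. ✓
Satisfying worlds: {a, b, c, d, e, f, g}.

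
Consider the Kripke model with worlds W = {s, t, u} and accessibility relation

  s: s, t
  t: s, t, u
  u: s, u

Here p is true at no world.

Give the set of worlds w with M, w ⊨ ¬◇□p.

{s, t, u}

s: ◇□p is F. ✓
t: ◇□p is F. ✓
u: ◇□p is F. ✓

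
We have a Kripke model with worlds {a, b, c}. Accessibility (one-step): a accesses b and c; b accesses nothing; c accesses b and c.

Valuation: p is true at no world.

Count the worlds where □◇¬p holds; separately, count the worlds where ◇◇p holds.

For □◇¬p:
a: successors {b, c}; ◇¬p there: b:F, c:T. ✗
b: no successors, so □◇¬p holds vacuously. ✓
c: successors {b, c}; ◇¬p there: b:F, c:T. ✗
— 1 world.
For ◇◇p:
a: successors {b, c}; ◇p there: b:F, c:F. ✗
b: no successors, so ◇◇p fails. ✗
c: successors {b, c}; ◇p there: b:F, c:F. ✗
— 0 worlds.

1 and 0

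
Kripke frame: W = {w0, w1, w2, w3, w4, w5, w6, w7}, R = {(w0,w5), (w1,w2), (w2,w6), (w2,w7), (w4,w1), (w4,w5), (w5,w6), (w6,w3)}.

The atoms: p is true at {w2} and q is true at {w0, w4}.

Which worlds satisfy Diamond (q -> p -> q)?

{w0, w1, w2, w4, w5, w6}

w0: successors {w5}; q -> p -> q there: w5:T. ✓
w1: successors {w2}; q -> p -> q there: w2:T. ✓
w2: successors {w6, w7}; q -> p -> q there: w6:T, w7:T. ✓
w3: no successors, so Diamond (q -> p -> q) fails. ✗
w4: successors {w1, w5}; q -> p -> q there: w1:T, w5:T. ✓
w5: successors {w6}; q -> p -> q there: w6:T. ✓
w6: successors {w3}; q -> p -> q there: w3:T. ✓
w7: no successors, so Diamond (q -> p -> q) fails. ✗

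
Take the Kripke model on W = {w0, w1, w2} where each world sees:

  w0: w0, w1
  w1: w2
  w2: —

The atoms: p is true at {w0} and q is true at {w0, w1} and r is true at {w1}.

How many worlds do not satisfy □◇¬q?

2

w0: successors {w0, w1}; ◇¬q there: w0:F, w1:T. ✗
w1: successors {w2}; ◇¬q there: w2:F. ✗
w2: no successors, so □◇¬q holds vacuously. ✓
Satisfying worlds: {w2}.
So □◇¬q fails at the other 2 worlds.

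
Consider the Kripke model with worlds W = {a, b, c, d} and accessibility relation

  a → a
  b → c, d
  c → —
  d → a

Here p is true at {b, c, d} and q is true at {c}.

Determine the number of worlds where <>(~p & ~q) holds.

2

a: successors {a}; ~p & ~q there: a:T. ✓
b: successors {c, d}; ~p & ~q there: c:F, d:F. ✗
c: no successors, so <>(~p & ~q) fails. ✗
d: successors {a}; ~p & ~q there: a:T. ✓
Satisfying worlds: {a, d}.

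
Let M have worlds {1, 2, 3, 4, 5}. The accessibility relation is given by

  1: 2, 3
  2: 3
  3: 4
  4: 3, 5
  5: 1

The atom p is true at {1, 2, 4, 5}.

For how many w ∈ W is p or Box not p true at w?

4

1: p is T, Box not p is F. ✓
2: p is T, Box not p is T. ✓
3: p is F, Box not p is F. ✗
4: p is T, Box not p is F. ✓
5: p is T, Box not p is F. ✓
Satisfying worlds: {1, 2, 4, 5}.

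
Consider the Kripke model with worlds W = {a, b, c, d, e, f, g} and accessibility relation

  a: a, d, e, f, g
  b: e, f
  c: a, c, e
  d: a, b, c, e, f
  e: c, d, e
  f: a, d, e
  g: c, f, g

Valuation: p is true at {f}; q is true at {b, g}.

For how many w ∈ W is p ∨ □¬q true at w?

4

a: p is F, □¬q is F. ✗
b: p is F, □¬q is T. ✓
c: p is F, □¬q is T. ✓
d: p is F, □¬q is F. ✗
e: p is F, □¬q is T. ✓
f: p is T, □¬q is T. ✓
g: p is F, □¬q is F. ✗
Satisfying worlds: {b, c, e, f}.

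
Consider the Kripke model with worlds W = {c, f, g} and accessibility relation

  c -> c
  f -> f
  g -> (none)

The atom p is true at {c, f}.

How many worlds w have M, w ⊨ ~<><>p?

c: <><>p is T. ✗
f: <><>p is T. ✗
g: <><>p is F. ✓
Satisfying worlds: {g}.

1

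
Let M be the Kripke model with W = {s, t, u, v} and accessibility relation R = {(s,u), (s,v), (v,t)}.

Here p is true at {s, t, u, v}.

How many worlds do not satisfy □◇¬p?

s: successors {u, v}; ◇¬p there: u:F, v:F. ✗
t: no successors, so □◇¬p holds vacuously. ✓
u: no successors, so □◇¬p holds vacuously. ✓
v: successors {t}; ◇¬p there: t:F. ✗
Satisfying worlds: {t, u}.
So □◇¬p fails at the other 2 worlds.

2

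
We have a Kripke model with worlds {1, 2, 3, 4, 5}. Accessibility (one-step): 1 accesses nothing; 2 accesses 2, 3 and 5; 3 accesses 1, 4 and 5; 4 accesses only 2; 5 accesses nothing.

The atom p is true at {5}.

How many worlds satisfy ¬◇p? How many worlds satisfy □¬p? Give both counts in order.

3 and 3

For ¬◇p:
1: ◇p is F. ✓
2: ◇p is T. ✗
3: ◇p is T. ✗
4: ◇p is F. ✓
5: ◇p is F. ✓
— 3 worlds.
For □¬p:
1: no successors, so □¬p holds vacuously. ✓
2: successors {2, 3, 5}; ¬p there: 2:T, 3:T, 5:F. ✗
3: successors {1, 4, 5}; ¬p there: 1:T, 4:T, 5:F. ✗
4: successors {2}; ¬p there: 2:T. ✓
5: no successors, so □¬p holds vacuously. ✓
— 3 worlds.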